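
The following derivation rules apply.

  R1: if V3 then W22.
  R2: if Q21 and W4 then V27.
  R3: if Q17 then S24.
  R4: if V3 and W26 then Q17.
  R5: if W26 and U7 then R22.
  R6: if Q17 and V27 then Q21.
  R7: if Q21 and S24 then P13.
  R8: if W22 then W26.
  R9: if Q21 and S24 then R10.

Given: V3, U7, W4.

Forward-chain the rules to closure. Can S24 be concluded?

From V3, R1 gives W22.
From W22, R8 gives W26.
V3 and W26 hold, so Q17 follows (R4).
From Q17, R3 gives S24.

Yes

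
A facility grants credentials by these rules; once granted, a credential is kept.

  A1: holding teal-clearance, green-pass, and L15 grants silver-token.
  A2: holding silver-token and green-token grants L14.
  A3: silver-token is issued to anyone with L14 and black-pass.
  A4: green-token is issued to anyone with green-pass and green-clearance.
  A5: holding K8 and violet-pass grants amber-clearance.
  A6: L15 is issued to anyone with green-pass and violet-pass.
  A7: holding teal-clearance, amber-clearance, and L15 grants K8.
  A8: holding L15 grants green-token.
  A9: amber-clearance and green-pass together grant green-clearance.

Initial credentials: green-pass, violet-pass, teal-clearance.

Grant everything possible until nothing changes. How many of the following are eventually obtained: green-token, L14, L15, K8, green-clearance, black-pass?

Holding green-pass and violet-pass grants L15 (A6).
Holding teal-clearance, green-pass, and L15 grants silver-token (A1).
Holding L15 grants green-token (A8).
Holding silver-token and green-token grants L14 (A2).
green-token: reached.
L14: reached.
L15: reached.
K8 would need teal-clearance, amber-clearance, and L15 (A7), but amber-clearance is never granted.
green-clearance would need amber-clearance and green-pass (A9), but amber-clearance is never granted.
No rule produces black-pass, and it is not given.
Reached: green-token, L14, and L15 — 3 of the 6.

3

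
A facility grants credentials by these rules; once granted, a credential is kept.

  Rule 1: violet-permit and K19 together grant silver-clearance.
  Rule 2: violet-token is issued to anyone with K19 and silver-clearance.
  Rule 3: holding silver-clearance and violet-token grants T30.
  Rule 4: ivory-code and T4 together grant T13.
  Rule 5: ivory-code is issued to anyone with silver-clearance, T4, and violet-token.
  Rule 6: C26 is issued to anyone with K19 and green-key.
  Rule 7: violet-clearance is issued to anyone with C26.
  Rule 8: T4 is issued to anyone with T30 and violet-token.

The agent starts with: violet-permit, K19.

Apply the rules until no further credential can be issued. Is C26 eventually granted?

C26 would need K19 and green-key (Rule 6), but green-key is never granted.

No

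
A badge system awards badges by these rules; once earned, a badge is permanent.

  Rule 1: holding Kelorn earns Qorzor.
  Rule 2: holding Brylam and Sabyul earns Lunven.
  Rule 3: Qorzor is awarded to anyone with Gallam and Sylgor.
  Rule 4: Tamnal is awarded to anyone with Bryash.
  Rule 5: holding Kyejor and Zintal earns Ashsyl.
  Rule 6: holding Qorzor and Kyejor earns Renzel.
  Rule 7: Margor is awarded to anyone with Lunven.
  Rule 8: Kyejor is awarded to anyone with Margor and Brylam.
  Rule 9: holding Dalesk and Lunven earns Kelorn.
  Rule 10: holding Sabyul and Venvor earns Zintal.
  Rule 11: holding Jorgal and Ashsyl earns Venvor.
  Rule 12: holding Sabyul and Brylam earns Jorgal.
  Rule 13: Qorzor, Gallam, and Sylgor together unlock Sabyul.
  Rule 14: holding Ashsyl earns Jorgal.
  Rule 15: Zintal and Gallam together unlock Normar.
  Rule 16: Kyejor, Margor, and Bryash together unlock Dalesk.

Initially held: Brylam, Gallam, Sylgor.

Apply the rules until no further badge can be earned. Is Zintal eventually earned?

No

Zintal would need Sabyul and Venvor (Rule 10), but Venvor is never earned.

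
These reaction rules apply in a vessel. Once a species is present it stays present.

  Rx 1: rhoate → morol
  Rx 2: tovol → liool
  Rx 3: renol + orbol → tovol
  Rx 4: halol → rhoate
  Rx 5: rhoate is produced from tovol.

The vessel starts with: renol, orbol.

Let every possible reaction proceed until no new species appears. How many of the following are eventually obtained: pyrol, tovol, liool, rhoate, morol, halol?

4

renol and orbol present → tovol forms (Rx 3).
tovol present → liool forms (Rx 2).
tovol present → rhoate forms (Rx 5).
rhoate present → morol forms (Rx 1).
No rule produces pyrol, and it is not given.
tovol: reached.
liool: reached.
rhoate: reached.
morol: reached.
No rule produces halol, and it is not given.
Reached: tovol, liool, rhoate, and morol — 4 of the 6.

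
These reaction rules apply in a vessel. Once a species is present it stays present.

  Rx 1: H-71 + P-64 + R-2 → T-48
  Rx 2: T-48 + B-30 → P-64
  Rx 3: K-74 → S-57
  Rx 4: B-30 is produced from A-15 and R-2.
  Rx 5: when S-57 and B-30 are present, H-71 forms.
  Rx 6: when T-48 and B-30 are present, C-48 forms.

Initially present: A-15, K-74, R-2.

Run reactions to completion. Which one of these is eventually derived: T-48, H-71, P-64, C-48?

A-15 and R-2 present → B-30 forms (Rx 4).
K-74 present → S-57 forms (Rx 3).
S-57 and B-30 present → H-71 forms (Rx 5).
P-64 would need T-48 and B-30 (Rx 2), but T-48 never forms. T-48 would need H-71, P-64, and R-2 (Rx 1), but P-64 never forms. C-48 would need T-48 and B-30 (Rx 6), but T-48 never forms.

H-71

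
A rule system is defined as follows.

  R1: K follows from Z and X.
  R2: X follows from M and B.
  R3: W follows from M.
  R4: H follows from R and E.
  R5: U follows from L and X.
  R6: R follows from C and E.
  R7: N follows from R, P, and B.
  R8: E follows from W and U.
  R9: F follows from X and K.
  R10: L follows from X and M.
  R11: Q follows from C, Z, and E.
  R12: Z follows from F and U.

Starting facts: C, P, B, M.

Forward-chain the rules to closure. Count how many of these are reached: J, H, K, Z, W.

2

M and B hold, so X follows (R2).
M holds, so W follows (R3).
X and M hold, so L follows (R10).
From L and X, R5 gives U.
From W and U, R8 gives E.
From C and E, R6 gives R.
From R and E, R4 gives H.
No rule produces J, and it is not given.
H: reached.
K would need Z and X (R1), but Z is never established.
Z would need F and U (R12), but F is never established.
W: reached.
Reached: H and W — 2 of the 5.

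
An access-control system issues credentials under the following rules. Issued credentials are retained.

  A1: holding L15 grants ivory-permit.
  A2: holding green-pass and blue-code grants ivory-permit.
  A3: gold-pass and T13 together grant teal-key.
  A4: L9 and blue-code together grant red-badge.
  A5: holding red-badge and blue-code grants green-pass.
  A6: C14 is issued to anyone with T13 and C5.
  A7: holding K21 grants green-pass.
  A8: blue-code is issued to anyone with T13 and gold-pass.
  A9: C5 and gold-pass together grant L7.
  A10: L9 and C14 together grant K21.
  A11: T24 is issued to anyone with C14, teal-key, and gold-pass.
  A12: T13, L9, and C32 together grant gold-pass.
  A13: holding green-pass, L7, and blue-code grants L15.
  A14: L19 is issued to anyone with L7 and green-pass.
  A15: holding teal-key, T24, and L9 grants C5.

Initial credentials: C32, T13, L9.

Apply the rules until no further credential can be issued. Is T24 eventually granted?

T24 would need C14, teal-key, and gold-pass (A11), but C14 is never granted.

No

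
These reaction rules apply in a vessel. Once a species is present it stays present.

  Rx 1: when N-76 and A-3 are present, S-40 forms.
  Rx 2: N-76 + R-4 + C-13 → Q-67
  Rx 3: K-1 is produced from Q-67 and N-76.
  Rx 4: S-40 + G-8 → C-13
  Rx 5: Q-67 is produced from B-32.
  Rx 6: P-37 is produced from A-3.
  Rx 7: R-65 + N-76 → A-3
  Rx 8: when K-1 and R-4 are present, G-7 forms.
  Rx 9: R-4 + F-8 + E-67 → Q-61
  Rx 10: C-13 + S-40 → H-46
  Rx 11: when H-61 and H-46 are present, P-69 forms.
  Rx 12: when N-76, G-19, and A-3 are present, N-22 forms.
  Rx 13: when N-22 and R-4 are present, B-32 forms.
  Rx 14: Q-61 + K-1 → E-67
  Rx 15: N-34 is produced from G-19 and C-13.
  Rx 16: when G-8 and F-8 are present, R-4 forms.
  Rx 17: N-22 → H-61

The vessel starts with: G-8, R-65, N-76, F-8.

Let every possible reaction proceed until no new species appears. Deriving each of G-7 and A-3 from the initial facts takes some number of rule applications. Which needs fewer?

A-3

A-3: R-65 and N-76 present → A-3 forms (Rx 7). [1 rule application]
G-7: R-65 and N-76 present → A-3 forms (Rx 7). G-8 and F-8 present → R-4 forms (Rx 16). N-76 and A-3 present → S-40 forms (Rx 1). S-40 and G-8 present → C-13 forms (Rx 4). N-76, R-4, and C-13 present → Q-67 forms (Rx 2). Q-67 and N-76 present → K-1 forms (Rx 3). K-1 and R-4 present → G-7 forms (Rx 8). [7 rule applications]
A-3 needs fewer.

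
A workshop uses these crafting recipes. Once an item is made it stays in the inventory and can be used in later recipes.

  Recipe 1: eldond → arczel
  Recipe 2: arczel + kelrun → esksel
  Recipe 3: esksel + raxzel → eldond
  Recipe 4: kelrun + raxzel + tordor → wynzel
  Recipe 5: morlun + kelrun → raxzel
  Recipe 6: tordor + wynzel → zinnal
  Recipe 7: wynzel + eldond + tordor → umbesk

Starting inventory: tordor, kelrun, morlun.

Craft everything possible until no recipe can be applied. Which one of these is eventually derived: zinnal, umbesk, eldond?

zinnal

morlun + kelrun → raxzel (Recipe 5).
Using Recipe 4, kelrun, raxzel, and tordor make wynzel.
Using Recipe 6, tordor and wynzel make zinnal.
eldond would need esksel and raxzel (Recipe 3), but esksel is never obtained. umbesk would need wynzel, eldond, and tordor (Recipe 7), but eldond is never obtained.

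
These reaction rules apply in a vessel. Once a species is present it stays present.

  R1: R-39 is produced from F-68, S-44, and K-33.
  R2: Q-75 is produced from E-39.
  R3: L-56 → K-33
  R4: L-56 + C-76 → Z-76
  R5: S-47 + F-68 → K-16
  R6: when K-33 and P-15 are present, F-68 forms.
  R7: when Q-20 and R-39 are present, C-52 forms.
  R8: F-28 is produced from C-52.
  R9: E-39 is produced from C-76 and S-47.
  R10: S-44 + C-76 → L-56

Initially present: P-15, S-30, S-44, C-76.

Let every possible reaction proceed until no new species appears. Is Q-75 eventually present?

No

Q-75 would need E-39 (R2), but E-39 never forms.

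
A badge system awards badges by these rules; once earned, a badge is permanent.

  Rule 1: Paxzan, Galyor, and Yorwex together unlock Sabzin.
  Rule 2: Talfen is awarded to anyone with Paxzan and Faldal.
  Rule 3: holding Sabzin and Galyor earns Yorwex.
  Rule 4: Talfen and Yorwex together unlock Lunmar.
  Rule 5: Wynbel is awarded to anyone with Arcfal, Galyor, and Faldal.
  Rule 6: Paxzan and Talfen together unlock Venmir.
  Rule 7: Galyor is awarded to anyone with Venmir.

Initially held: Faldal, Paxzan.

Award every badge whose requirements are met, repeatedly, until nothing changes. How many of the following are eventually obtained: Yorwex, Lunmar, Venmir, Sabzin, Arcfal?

1

With Paxzan and Faldal, Talfen is earned (Rule 2).
With Paxzan and Talfen, Venmir is earned (Rule 6).
Yorwex would need Sabzin and Galyor (Rule 3), but Sabzin is never earned.
Lunmar would need Talfen and Yorwex (Rule 4), but Yorwex is never earned.
Venmir: reached.
Sabzin would need Paxzan, Galyor, and Yorwex (Rule 1), but Yorwex is never earned.
No rule produces Arcfal, and it is not given.
Reached: Venmir — 1 of the 5.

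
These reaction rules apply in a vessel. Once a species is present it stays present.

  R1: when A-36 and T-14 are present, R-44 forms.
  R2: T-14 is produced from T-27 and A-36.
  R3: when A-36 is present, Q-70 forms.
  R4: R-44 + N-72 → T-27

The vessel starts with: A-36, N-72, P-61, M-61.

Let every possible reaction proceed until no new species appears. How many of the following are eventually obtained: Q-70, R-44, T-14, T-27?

1

A-36 present → Q-70 forms (R3).
Q-70: reached.
R-44 would need A-36 and T-14 (R1), but T-14 never forms.
T-14 would need T-27 and A-36 (R2), but T-27 never forms.
T-27 would need R-44 and N-72 (R4), but R-44 never forms.
Reached: Q-70 — 1 of the 4.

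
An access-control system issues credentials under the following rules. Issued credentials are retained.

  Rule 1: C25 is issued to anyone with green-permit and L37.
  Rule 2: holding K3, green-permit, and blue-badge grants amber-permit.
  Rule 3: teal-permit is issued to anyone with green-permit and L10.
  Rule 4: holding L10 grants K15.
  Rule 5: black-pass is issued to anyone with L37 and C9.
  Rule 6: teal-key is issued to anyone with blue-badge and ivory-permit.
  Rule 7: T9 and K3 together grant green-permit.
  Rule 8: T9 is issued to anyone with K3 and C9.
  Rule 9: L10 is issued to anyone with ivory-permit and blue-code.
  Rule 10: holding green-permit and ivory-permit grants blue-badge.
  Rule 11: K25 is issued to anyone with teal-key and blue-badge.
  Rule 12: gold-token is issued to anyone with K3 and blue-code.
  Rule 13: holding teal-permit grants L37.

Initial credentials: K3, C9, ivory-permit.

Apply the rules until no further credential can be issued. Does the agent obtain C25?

C25 would need green-permit and L37 (Rule 1), but L37 is never granted.

No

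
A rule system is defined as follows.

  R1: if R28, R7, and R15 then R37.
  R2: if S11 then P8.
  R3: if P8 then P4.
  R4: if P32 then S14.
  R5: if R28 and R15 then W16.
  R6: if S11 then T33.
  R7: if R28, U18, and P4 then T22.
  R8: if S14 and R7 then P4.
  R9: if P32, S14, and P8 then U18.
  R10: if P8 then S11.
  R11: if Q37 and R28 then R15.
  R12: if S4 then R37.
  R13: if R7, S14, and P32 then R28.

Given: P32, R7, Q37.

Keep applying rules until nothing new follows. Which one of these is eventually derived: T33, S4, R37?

From P32, R4 gives S14.
From R7, S14, and P32, R13 gives R28.
From Q37 and R28, R11 gives R15.
R28, R7, and R15 hold, so R37 follows (R1).
No rule produces S4, and it is not given. T33 would need S11 (R6), but S11 is never established.

R37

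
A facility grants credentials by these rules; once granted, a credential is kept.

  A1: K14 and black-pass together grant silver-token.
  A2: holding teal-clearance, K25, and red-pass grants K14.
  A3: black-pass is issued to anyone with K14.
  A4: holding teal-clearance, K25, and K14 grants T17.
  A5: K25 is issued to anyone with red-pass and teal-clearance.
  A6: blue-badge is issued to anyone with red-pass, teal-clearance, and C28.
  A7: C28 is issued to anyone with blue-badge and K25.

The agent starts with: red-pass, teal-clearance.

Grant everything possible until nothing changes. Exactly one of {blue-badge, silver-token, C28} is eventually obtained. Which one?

Holding red-pass and teal-clearance grants K25 (A5).
Holding teal-clearance, K25, and red-pass grants K14 (A2).
Holding K14 grants black-pass (A3).
Holding K14 and black-pass grants silver-token (A1).
C28 would need blue-badge and K25 (A7), but blue-badge is never granted. blue-badge would need red-pass, teal-clearance, and C28 (A6), but C28 is never granted.

silver-token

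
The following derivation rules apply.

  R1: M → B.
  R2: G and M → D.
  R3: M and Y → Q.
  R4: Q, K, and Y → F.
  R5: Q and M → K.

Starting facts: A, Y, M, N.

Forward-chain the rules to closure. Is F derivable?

M and Y hold, so Q follows (R3).
Q and M hold, so K follows (R5).
From Q, K, and Y, R4 gives F.

Yes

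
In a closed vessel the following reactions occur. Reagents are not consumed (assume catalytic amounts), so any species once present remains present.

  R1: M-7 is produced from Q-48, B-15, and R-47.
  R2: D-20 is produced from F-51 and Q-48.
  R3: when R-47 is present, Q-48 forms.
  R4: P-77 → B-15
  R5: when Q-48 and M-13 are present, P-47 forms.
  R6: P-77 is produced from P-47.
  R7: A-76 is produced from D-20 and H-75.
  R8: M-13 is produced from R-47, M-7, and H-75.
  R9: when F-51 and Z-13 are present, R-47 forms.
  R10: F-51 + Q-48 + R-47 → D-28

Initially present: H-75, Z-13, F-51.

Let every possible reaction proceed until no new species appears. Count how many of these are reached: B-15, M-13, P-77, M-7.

0

B-15 would need P-77 (R4), but P-77 never forms.
M-13 would need R-47, M-7, and H-75 (R8), but M-7 never forms.
P-77 would need P-47 (R6), but P-47 never forms.
M-7 would need Q-48, B-15, and R-47 (R1), but B-15 never forms.
None of the 4 are reached.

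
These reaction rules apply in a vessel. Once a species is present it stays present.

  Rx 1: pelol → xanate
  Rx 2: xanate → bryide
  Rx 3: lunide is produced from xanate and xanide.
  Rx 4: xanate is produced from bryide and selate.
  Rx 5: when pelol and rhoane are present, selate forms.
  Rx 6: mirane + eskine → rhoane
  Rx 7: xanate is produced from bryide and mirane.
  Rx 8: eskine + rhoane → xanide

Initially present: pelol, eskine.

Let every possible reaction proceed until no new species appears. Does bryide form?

pelol present → xanate forms (Rx 1).
xanate present → bryide forms (Rx 2).

Yes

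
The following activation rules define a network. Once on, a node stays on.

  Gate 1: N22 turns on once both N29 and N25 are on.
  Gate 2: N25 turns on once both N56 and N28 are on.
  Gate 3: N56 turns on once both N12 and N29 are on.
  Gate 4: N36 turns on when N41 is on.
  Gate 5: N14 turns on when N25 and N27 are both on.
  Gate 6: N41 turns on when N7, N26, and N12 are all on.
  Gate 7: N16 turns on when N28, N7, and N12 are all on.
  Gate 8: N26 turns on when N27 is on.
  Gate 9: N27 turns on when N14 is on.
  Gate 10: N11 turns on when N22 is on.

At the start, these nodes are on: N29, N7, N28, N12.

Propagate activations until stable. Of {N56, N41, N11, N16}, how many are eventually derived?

N28, N7, and N12 are on, so N16 turns on (Gate 7).
Gate 3: N12 and N29 on → N56 on.
N56 and N28 are on, so N25 turns on (Gate 2).
Gate 1: N29 and N25 on → N22 on.
N22 is on, so N11 turns on (Gate 10).
N56: reached.
N41 would need N7, N26, and N12 (Gate 6), but N26 never turns on.
N11: reached.
N16: reached.
Reached: N56, N11, and N16 — 3 of the 4.

3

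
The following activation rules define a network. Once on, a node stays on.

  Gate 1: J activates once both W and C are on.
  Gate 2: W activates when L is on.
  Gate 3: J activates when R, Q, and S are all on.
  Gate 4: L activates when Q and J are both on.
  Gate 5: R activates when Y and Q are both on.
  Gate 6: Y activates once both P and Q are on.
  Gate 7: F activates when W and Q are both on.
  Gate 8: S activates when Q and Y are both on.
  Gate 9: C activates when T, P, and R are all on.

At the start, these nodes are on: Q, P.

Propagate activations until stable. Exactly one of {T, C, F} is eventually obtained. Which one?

P and Q are on, so Y activates (Gate 6).
Gate 8: Q and Y on → S on.
Gate 5: Y and Q on → R on.
R, Q, and S are on, so J activates (Gate 3).
Q and J are on, so L activates (Gate 4).
L is on, so W activates (Gate 2).
W and Q are on, so F activates (Gate 7).
No rule produces T, and it is not given. C would need T, P, and R (Gate 9), but T never turns on.

F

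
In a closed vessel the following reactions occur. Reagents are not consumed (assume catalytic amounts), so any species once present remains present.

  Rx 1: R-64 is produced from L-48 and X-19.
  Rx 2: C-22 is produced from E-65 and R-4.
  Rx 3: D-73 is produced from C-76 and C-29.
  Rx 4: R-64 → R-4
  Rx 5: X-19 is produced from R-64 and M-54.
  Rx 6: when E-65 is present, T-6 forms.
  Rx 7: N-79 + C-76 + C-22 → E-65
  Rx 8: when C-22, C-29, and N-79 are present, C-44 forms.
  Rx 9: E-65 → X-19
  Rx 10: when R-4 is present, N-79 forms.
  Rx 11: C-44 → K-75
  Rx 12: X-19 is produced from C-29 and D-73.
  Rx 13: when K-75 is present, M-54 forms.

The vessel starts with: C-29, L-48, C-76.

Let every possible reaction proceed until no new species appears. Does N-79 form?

C-76 and C-29 present → D-73 forms (Rx 3).
C-29 and D-73 present → X-19 forms (Rx 12).
L-48 and X-19 present → R-64 forms (Rx 1).
R-64 present → R-4 forms (Rx 4).
R-4 present → N-79 forms (Rx 10).

Yes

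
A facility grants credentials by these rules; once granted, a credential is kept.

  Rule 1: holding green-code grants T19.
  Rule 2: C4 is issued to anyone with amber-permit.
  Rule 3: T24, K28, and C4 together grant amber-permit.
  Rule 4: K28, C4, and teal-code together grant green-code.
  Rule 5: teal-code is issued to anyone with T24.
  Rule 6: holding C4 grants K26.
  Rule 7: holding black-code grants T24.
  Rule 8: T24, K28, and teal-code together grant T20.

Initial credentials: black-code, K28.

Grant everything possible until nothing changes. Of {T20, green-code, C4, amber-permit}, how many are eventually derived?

1

Holding black-code grants T24 (Rule 7).
Holding T24 grants teal-code (Rule 5).
Holding T24, K28, and teal-code grants T20 (Rule 8).
T20: reached.
green-code would need K28, C4, and teal-code (Rule 4), but C4 is never granted.
C4 would need amber-permit (Rule 2), but amber-permit is never granted.
amber-permit would need T24, K28, and C4 (Rule 3), but C4 is never granted.
Reached: T20 — 1 of the 4.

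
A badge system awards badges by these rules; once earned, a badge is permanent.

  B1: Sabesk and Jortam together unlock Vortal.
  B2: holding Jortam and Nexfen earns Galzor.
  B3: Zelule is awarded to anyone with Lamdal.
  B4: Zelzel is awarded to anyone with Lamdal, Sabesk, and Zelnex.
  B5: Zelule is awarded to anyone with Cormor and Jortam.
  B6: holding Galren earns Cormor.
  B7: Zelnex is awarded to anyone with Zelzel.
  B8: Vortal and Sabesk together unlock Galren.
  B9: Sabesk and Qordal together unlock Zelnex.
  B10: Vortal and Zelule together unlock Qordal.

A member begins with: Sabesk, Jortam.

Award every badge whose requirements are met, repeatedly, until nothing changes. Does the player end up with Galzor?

Galzor would need Jortam and Nexfen (B2), but Nexfen is never earned.

No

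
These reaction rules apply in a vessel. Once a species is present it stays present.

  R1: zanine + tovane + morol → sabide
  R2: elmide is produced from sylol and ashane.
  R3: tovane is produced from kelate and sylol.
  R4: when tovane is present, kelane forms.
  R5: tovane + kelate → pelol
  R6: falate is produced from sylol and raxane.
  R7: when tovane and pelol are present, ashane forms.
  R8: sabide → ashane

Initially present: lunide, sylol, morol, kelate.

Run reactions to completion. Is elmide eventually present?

kelate and sylol present → tovane forms (R3).
tovane and kelate present → pelol forms (R5).
tovane and pelol present → ashane forms (R7).
sylol and ashane present → elmide forms (R2).

Yes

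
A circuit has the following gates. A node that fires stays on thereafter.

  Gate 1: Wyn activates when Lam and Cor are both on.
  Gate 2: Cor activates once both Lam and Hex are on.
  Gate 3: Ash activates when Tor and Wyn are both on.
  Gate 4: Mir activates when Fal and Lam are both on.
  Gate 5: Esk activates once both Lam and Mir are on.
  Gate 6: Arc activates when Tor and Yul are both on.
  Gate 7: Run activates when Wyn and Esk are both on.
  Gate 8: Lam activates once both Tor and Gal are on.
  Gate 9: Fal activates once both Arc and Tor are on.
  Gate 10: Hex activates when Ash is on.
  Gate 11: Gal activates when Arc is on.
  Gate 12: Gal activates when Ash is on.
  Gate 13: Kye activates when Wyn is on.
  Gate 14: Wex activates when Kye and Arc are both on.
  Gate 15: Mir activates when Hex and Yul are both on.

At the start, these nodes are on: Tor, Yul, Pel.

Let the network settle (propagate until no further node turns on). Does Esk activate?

Tor and Yul are on, so Arc activates (Gate 6).
Arc is on, so Gal activates (Gate 11).
Arc and Tor are on, so Fal activates (Gate 9).
Gate 8: Tor and Gal on → Lam on.
Gate 4: Fal and Lam on → Mir on.
Lam and Mir are on, so Esk activates (Gate 5).

Yes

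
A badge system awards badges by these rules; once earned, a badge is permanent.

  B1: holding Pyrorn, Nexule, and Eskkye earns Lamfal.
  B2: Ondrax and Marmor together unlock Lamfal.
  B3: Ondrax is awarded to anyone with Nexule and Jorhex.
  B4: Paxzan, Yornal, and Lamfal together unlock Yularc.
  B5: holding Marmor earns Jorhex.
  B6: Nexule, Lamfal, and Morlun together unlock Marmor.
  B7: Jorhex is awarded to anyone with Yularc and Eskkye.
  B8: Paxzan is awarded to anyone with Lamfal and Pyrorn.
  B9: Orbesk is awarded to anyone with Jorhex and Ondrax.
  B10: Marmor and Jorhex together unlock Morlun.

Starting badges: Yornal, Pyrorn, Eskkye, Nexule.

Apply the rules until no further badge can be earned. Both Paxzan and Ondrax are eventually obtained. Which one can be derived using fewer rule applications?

Paxzan

Paxzan: With Pyrorn, Nexule, and Eskkye, Lamfal is earned (B1). With Lamfal and Pyrorn, Paxzan is earned (B8). [2 rule applications]
Ondrax: With Pyrorn, Nexule, and Eskkye, Lamfal is earned (B1). With Lamfal and Pyrorn, Paxzan is earned (B8). With Paxzan, Yornal, and Lamfal, Yularc is earned (B4). With Yularc and Eskkye, Jorhex is earned (B7). With Nexule and Jorhex, Ondrax is earned (B3). [5 rule applications]
Paxzan needs fewer.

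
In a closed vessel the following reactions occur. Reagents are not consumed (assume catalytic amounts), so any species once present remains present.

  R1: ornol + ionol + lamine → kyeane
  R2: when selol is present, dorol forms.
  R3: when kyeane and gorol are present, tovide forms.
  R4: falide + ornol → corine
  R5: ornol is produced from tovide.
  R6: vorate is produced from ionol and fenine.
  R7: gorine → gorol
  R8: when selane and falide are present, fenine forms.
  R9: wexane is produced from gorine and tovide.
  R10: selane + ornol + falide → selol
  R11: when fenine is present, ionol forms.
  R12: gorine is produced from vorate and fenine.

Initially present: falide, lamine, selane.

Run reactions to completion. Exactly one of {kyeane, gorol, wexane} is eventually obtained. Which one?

gorol

selane and falide present → fenine forms (R8).
fenine present → ionol forms (R11).
ionol and fenine present → vorate forms (R6).
vorate and fenine present → gorine forms (R12).
gorine present → gorol forms (R7).
wexane would need gorine and tovide (R9), but tovide never forms. kyeane would need ornol, ionol, and lamine (R1), but ornol never forms.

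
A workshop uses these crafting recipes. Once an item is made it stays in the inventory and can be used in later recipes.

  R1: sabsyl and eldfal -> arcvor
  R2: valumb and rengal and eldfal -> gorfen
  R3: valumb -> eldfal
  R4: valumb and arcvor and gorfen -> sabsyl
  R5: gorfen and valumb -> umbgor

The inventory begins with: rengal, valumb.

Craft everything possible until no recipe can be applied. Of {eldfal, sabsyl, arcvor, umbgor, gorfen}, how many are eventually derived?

3

Using R3, valumb makes eldfal.
valumb and rengal and eldfal -> gorfen (R2).
Using R5, gorfen and valumb make umbgor.
eldfal: reached.
sabsyl would need valumb, arcvor, and gorfen (R4), but arcvor is never obtained.
arcvor would need sabsyl and eldfal (R1), but sabsyl is never obtained.
umbgor: reached.
gorfen: reached.
Reached: eldfal, umbgor, and gorfen — 3 of the 5.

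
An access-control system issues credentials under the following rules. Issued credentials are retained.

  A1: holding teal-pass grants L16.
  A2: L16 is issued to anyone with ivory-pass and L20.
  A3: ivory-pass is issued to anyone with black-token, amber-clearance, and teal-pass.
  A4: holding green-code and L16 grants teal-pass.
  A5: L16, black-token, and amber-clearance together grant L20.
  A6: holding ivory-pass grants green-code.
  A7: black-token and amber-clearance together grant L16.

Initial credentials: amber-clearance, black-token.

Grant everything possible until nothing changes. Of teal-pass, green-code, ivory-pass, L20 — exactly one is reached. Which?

L20

Holding black-token and amber-clearance grants L16 (A7).
Holding L16, black-token, and amber-clearance grants L20 (A5).
teal-pass would need green-code and L16 (A4), but green-code is never granted. ivory-pass would need black-token, amber-clearance, and teal-pass (A3), but teal-pass is never granted. green-code would need ivory-pass (A6), but ivory-pass is never granted.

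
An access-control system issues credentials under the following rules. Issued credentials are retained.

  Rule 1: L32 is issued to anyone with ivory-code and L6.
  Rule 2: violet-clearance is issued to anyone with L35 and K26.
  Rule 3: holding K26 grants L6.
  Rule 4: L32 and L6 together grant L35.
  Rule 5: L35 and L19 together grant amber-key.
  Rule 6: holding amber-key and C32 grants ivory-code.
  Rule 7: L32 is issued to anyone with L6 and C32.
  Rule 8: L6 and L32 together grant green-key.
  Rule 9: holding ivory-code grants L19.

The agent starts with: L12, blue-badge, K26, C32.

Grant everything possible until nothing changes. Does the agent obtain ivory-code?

No

ivory-code would need amber-key and C32 (Rule 6), but amber-key is never granted.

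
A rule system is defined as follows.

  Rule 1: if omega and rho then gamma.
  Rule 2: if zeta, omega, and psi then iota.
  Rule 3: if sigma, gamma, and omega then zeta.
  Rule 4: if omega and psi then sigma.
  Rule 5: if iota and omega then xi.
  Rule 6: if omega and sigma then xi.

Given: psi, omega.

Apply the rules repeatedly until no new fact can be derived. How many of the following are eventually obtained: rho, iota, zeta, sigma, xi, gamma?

2

From omega and psi, Rule 4 gives sigma.
omega and sigma hold, so xi follows (Rule 6).
No rule produces rho, and it is not given.
iota would need zeta, omega, and psi (Rule 2), but zeta is never established.
zeta would need sigma, gamma, and omega (Rule 3), but gamma is never established.
sigma: reached.
xi: reached.
gamma would need omega and rho (Rule 1), but rho is never established.
Reached: sigma and xi — 2 of the 6.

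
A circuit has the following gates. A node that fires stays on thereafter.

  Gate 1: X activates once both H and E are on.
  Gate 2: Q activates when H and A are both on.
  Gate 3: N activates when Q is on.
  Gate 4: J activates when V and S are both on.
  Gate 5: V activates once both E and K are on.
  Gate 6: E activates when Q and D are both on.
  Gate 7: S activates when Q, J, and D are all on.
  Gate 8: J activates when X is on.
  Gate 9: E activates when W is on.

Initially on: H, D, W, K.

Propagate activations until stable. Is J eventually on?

Gate 9: W on → E on.
H and E are on, so X activates (Gate 1).
X is on, so J activates (Gate 8).

Yes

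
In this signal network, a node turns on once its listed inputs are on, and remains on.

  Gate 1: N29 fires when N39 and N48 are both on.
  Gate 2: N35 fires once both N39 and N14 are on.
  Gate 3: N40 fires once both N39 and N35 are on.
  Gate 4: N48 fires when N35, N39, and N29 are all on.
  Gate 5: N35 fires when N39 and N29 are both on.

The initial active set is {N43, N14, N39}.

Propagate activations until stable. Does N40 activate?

Yes

N39 and N14 are on, so N35 fires (Gate 2).
Gate 3: N39 and N35 on → N40 on.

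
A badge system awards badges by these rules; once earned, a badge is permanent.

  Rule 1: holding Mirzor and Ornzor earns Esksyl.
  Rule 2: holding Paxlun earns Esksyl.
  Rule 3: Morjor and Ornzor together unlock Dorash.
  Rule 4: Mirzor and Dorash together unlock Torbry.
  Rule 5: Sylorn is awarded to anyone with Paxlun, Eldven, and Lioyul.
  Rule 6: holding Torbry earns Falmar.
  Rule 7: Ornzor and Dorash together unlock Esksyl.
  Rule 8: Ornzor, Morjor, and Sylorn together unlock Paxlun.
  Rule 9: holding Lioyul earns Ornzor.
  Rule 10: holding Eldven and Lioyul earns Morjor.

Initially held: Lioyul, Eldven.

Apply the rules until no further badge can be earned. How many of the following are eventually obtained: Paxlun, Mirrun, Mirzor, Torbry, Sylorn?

Paxlun would need Ornzor, Morjor, and Sylorn (Rule 8), but Sylorn is never earned.
No rule produces Mirrun, and it is not given.
No rule produces Mirzor, and it is not given.
Torbry would need Mirzor and Dorash (Rule 4), but Mirzor is never earned.
Sylorn would need Paxlun, Eldven, and Lioyul (Rule 5), but Paxlun is never earned.
None of the 5 are reached.

0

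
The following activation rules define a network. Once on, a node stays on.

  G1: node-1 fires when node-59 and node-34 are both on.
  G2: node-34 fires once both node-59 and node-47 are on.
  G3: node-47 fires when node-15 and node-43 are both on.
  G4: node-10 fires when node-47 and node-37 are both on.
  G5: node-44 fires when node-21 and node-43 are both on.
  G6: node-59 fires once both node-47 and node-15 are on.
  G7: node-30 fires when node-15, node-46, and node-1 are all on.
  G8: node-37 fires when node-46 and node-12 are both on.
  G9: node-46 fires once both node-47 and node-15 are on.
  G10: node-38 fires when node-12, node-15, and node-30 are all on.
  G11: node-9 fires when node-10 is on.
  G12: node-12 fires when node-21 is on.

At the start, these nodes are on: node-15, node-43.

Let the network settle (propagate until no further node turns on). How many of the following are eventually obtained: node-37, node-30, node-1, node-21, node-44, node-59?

3

node-15 and node-43 are on, so node-47 fires (G3).
node-47 and node-15 are on, so node-59 fires (G6).
node-47 and node-15 are on, so node-46 fires (G9).
G2: node-59 and node-47 on → node-34 on.
G1: node-59 and node-34 on → node-1 on.
node-15, node-46, and node-1 are on, so node-30 fires (G7).
node-37 would need node-46 and node-12 (G8), but node-12 never turns on.
node-30: reached.
node-1: reached.
No rule produces node-21, and it is not given.
node-44 would need node-21 and node-43 (G5), but node-21 never turns on.
node-59: reached.
Reached: node-30, node-1, and node-59 — 3 of the 6.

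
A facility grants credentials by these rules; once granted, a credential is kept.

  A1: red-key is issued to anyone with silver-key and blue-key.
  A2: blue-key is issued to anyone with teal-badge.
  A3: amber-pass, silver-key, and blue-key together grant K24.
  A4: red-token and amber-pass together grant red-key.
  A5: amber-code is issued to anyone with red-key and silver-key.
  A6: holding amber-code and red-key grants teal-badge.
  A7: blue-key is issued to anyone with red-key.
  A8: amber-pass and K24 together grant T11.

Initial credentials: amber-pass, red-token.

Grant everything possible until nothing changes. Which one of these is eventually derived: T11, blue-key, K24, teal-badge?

blue-key

Holding red-token and amber-pass grants red-key (A4).
Holding red-key grants blue-key (A7).
teal-badge would need amber-code and red-key (A6), but amber-code is never granted. K24 would need amber-pass, silver-key, and blue-key (A3), but silver-key is never granted. T11 would need amber-pass and K24 (A8), but K24 is never granted.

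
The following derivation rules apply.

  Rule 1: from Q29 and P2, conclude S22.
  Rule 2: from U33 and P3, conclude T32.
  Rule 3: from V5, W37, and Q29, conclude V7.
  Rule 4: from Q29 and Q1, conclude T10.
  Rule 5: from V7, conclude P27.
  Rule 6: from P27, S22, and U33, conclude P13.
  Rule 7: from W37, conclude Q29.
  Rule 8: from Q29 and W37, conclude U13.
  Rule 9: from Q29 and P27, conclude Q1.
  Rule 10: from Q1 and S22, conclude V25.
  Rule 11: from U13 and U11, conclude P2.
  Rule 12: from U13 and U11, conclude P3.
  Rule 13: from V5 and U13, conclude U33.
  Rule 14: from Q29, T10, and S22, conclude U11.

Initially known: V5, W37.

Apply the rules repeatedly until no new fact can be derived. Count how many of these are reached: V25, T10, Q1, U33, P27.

W37 holds, so Q29 follows (Rule 7).
From V5, W37, and Q29, Rule 3 gives V7.
From Q29 and W37, Rule 8 gives U13.
From V5 and U13, Rule 13 gives U33.
V7 holds, so P27 follows (Rule 5).
From Q29 and P27, Rule 9 gives Q1.
Q29 and Q1 hold, so T10 follows (Rule 4).
V25 would need Q1 and S22 (Rule 10), but S22 is never established.
T10: reached.
Q1: reached.
U33: reached.
P27: reached.
Reached: T10, Q1, U33, and P27 — 4 of the 5.

4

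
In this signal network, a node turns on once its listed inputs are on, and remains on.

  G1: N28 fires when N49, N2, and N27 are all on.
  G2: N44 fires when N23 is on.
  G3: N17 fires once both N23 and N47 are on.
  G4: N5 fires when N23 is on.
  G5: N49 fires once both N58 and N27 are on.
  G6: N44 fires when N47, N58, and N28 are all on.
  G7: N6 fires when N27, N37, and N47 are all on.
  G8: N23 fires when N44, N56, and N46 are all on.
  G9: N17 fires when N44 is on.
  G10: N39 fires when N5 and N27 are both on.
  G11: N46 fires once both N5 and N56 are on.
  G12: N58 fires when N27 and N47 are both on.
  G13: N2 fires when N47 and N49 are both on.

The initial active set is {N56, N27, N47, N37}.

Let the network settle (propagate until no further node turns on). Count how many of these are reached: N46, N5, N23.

0

N46 would need N5 and N56 (G11), but N5 never turns on.
N5 would need N23 (G4), but N23 never turns on.
N23 would need N44, N56, and N46 (G8), but N46 never turns on.
None of the 3 are reached.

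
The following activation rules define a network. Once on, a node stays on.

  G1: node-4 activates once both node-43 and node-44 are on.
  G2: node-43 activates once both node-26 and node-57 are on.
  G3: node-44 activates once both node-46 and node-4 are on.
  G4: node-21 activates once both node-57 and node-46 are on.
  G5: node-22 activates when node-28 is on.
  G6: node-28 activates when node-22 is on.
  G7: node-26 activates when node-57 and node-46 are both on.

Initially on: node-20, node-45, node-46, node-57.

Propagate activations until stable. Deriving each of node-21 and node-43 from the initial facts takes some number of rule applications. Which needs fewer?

node-21

node-21: G4: node-57 and node-46 on → node-21 on. [1 rule application]
node-43: G7: node-57 and node-46 on → node-26 on. G2: node-26 and node-57 on → node-43 on. [2 rule applications]
node-21 needs fewer.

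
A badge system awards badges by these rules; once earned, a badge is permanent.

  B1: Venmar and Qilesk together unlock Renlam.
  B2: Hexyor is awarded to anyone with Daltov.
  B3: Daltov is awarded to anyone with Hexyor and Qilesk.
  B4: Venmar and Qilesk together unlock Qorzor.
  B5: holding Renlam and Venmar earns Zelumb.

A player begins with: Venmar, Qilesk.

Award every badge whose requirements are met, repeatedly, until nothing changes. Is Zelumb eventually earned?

With Venmar and Qilesk, Renlam is earned (B1).
With Renlam and Venmar, Zelumb is earned (B5).

Yes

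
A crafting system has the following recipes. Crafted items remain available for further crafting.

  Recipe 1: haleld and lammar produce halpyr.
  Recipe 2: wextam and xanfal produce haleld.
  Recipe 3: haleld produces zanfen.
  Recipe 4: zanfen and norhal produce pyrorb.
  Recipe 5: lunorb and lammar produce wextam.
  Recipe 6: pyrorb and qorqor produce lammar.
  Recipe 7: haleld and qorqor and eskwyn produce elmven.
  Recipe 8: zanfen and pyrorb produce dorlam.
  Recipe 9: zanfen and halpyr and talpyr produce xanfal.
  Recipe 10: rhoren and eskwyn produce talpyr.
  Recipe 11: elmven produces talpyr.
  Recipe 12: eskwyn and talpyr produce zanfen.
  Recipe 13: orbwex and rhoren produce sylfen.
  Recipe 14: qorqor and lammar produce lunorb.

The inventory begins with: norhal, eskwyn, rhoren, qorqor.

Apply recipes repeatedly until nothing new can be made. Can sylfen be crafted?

No

sylfen would need orbwex and rhoren (Recipe 13), but orbwex is never obtained.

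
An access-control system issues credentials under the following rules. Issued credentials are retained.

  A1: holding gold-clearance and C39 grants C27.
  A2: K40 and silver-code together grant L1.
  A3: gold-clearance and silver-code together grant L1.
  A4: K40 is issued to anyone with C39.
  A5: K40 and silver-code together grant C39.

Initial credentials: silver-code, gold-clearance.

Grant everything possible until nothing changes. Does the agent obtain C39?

No

C39 would need K40 and silver-code (A5), but K40 is never granted.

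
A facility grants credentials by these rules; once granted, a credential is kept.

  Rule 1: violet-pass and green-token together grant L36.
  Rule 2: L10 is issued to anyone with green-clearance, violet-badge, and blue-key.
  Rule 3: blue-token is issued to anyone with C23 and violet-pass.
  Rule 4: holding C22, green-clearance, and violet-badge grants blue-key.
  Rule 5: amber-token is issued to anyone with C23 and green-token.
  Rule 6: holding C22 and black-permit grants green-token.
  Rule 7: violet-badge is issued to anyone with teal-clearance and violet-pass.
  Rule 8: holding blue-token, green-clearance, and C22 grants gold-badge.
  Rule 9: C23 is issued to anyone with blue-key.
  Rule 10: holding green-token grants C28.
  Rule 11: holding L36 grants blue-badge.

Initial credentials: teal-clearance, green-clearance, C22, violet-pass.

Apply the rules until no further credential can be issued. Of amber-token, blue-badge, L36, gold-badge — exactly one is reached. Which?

gold-badge

Holding teal-clearance and violet-pass grants violet-badge (Rule 7).
Holding C22, green-clearance, and violet-badge grants blue-key (Rule 4).
Holding blue-key grants C23 (Rule 9).
Holding C23 and violet-pass grants blue-token (Rule 3).
Holding blue-token, green-clearance, and C22 grants gold-badge (Rule 8).
amber-token would need C23 and green-token (Rule 5), but green-token is never granted. L36 would need violet-pass and green-token (Rule 1), but green-token is never granted. blue-badge would need L36 (Rule 11), but L36 is never granted.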